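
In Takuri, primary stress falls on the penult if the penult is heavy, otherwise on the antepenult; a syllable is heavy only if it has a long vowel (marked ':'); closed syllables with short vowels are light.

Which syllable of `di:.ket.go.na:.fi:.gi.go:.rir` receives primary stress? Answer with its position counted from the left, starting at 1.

Weights: 6 gi L, 7 go: H, 8 rir L.
The penult (syllable 7, go:) is heavy, so it takes stress.
Primary stress: syllable 7 → di:.ket.go.na:.fi:.gi.ˈgo:.rir.

7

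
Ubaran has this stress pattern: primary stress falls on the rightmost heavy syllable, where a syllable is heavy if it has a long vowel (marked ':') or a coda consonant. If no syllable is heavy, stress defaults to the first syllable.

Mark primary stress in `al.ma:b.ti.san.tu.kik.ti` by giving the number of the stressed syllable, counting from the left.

6

Weights: 1 al H, 2 ma:b H, 3 ti L, 4 san H, 5 tu L, 6 kik H, 7 ti L.
Heavy syllables in the domain: 1, 2, 4, 6. The rightmost is syllable 6 (kik).
Primary stress: syllable 6 → al.ma:b.ti.san.tu.ˈkik.ti.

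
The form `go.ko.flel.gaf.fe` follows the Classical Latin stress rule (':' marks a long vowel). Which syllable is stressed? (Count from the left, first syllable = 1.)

4

Classical Latin: stress the penult if heavy (long vowel or closed), else the antepenult.
Weights: 3 flel H, 4 gaf H, 5 fe L.
The penult (syllable 4, gaf) is heavy, so it takes stress.
Stress on syllable 4: go.ko.flel.ˈgaf.fe.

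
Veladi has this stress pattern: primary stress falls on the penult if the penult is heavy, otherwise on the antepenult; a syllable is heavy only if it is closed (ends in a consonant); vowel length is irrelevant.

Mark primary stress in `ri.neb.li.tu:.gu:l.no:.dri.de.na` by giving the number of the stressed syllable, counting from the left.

7

Weights: 7 dri L, 8 de L, 9 na L.
The penult (syllable 8, de) is light, so stress falls on the antepenult (syllable 7, dri).
Primary stress: syllable 7 → ri.neb.li.tu:.gu:l.no:.ˈdri.de.na.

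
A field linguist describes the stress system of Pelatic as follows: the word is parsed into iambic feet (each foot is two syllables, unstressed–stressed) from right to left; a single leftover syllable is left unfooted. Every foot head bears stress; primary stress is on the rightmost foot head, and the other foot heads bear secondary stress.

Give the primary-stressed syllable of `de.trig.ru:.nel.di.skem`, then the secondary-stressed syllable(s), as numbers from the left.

Parse right to left into iambic (σˈσ) feet: (de.ˈtrig) (ru:.ˈnel) (di.ˈskem).
Foot heads (stressed positions): 2, 4, 6.
End Rule Rightmost: primary stress on the rightmost head = syllable 6.
Secondary stress on 2, 4: de.ˌtrig.ru:.ˌnel.di.ˈskem.

primary 6, secondary 2, 4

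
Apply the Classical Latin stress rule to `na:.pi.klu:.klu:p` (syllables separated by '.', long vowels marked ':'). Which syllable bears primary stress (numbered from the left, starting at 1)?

3

Classical Latin: stress the penult if heavy (long vowel or closed), else the antepenult.
Weights: 2 pi L, 3 klu: H, 4 klu:p H.
The penult (syllable 3, klu:) is heavy, so it takes stress.
Stress on syllable 3: na:.pi.ˈklu:.klu:p.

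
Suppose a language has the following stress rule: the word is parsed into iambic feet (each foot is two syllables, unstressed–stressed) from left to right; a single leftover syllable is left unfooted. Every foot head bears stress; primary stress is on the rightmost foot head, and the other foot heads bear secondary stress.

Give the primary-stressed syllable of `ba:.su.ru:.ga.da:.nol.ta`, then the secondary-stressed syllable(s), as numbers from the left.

primary 6, secondary 2, 4

Parse left to right into iambic (σˈσ) feet: (ba:.ˈsu) (ru:.ˈga) (da:.ˈnol) ta. Syllable 7 is left unfooted.
Foot heads (stressed positions): 2, 4, 6.
End Rule Rightmost: primary stress on the rightmost head = syllable 6.
Secondary stress on 2, 4: ba:.ˌsu.ru:.ˌga.da:.ˈnol.ta.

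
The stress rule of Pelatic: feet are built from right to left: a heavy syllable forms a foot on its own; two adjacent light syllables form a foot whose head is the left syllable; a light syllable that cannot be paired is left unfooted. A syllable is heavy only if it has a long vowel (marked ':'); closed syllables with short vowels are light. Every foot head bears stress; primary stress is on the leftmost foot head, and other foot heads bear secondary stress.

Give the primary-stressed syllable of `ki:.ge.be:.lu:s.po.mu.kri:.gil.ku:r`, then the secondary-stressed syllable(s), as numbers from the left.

primary 1, secondary 3, 4, 5, 7, 9

Weights: 1 ki: H, 2 ge L, 3 be: H, 4 lu:s H, 5 po L, 6 mu L, 7 kri: H, 8 gil L, 9 ku:r H.
Parse right to left (heavy = foot alone; LL = one foot; stranded L unfooted): (ˈki:) ge (ˈbe:) (ˈlu:s) (ˈpo.mu) (ˈkri:) gil (ˈku:r).
Foot heads: 1, 3, 4, 5, 7, 9.
Primary stress on the leftmost head = syllable 1.
Secondary stress on 3, 4, 5, 7, 9: ˈki:.ge.ˌbe:.ˌlu:s.ˌpo.mu.ˌkri:.gil.ˌku:r.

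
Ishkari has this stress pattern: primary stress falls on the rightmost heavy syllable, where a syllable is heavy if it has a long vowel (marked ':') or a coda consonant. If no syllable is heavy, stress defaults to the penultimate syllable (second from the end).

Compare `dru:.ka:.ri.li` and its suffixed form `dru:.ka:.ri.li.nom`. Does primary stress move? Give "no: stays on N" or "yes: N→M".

Base `dru:.ka:.ri.li` (4 syllables):
  Weights: 1 dru: H, 2 ka: H, 3 ri L, 4 li L.
  Heavy syllables in the domain: 1, 2. The rightmost is syllable 2 (ka:).
  → primary stress on syllable 2.
Suffixed `dru:.ka:.ri.li.nom` (5 syllables):
  Weights: 1 dru: H, 2 ka: H, 3 ri L, 4 li L, 5 nom H.
  Heavy syllables in the domain: 1, 2, 5. The rightmost is syllable 5 (nom).
  → primary stress on syllable 5.

yes: 2→5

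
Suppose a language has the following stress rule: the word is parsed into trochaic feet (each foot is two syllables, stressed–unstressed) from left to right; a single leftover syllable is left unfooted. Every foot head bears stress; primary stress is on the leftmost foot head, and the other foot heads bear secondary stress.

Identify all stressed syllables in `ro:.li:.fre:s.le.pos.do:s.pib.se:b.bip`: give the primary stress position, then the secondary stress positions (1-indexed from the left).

primary 1, secondary 3, 5, 7

Parse left to right into trochaic (ˈσσ) feet: (ˈro:.li:) (ˈfre:s.le) (ˈpos.do:s) (ˈpib.se:b) bip. Syllable 9 is left unfooted.
Foot heads (stressed positions): 1, 3, 5, 7.
End Rule Leftmost: primary stress on the leftmost head = syllable 1.
Secondary stress on 3, 5, 7: ˈro:.li:.ˌfre:s.le.ˌpos.do:s.ˌpib.se:b.bip.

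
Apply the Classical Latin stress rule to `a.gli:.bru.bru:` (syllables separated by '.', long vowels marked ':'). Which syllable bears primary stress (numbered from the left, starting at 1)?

2

Classical Latin: stress the penult if heavy (long vowel or closed), else the antepenult.
Weights: 2 gli: H, 3 bru L, 4 bru: H.
The penult (syllable 3, bru) is light, so stress falls on the antepenult (syllable 2, gli:).
Stress on syllable 2: a.ˈgli:.bru.bru:.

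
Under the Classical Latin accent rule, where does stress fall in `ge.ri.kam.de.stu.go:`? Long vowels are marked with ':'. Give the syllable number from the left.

Classical Latin: stress the penult if heavy (long vowel or closed), else the antepenult.
Weights: 4 de L, 5 stu L, 6 go: H.
The penult (syllable 5, stu) is light, so stress falls on the antepenult (syllable 4, de).
Stress on syllable 4: ge.ri.kam.ˈde.stu.go:.

4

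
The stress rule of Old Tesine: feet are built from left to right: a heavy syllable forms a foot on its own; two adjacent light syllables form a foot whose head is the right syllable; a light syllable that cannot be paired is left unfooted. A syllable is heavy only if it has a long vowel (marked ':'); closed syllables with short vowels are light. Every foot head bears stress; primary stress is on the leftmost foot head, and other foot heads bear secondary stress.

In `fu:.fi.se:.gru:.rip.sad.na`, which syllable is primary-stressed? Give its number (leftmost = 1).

1

Weights: 1 fu: H, 2 fi L, 3 se: H, 4 gru: H, 5 rip L, 6 sad L, 7 na L.
Parse left to right (heavy = foot alone; LL = one foot; stranded L unfooted): (ˈfu:) fi (ˈse:) (ˈgru:) (rip.ˈsad) na.
Foot heads: 1, 3, 4, 6.
Primary stress on the leftmost head = syllable 1.
Primary stress: syllable 1 → ˈfu:.fi.se:.gru:.rip.sad.na.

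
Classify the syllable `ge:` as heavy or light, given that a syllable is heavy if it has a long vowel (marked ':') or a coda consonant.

heavy

`ge:`: long vowel, open (no coda). Long vowel → heavy.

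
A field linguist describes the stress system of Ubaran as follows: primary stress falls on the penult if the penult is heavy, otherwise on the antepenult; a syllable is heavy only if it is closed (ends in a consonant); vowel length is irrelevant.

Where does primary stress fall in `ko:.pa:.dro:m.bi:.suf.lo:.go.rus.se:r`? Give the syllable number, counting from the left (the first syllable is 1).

8

Weights: 7 go L, 8 rus H, 9 se:r H.
The penult (syllable 8, rus) is heavy, so it takes stress.
Primary stress: syllable 8 → ko:.pa:.dro:m.bi:.suf.lo:.go.ˈrus.se:r.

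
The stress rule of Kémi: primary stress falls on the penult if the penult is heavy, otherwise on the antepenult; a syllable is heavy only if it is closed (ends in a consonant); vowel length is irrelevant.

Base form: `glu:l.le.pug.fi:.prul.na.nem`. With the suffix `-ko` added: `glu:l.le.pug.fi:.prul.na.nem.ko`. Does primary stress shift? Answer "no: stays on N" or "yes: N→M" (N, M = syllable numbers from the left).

Base `glu:l.le.pug.fi:.prul.na.nem` (7 syllables):
  Weights: 5 prul H, 6 na L, 7 nem H.
  The penult (syllable 6, na) is light, so stress falls on the antepenult (syllable 5, prul).
  → primary stress on syllable 5.
Suffixed `glu:l.le.pug.fi:.prul.na.nem.ko` (8 syllables):
  Weights: 6 na L, 7 nem H, 8 ko L.
  The penult (syllable 7, nem) is heavy, so it takes stress.
  → primary stress on syllable 7.

yes: 5→7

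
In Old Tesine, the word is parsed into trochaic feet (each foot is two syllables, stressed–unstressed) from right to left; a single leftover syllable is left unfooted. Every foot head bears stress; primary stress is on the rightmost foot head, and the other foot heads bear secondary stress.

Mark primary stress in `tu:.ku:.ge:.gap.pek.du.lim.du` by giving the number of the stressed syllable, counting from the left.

Parse right to left into trochaic (ˈσσ) feet: (ˈtu:.ku:) (ˈge:.gap) (ˈpek.du) (ˈlim.du).
Foot heads (stressed positions): 1, 3, 5, 7.
End Rule Rightmost: primary stress on the rightmost head = syllable 7.
Primary stress: syllable 7 → tu:.ku:.ge:.gap.pek.du.ˈlim.du.

7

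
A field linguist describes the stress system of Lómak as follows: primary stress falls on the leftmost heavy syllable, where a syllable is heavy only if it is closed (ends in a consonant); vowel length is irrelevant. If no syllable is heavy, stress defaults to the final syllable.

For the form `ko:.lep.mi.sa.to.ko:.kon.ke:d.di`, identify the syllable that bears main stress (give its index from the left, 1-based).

Weights: 1 ko: L, 2 lep H, 3 mi L, 4 sa L, 5 to L, 6 ko: L, 7 kon H, 8 ke:d H, 9 di L.
Heavy syllables in the domain: 2, 7, 8. The leftmost is syllable 2 (lep).
Primary stress: syllable 2 → ko:.ˈlep.mi.sa.to.ko:.kon.ke:d.di.

2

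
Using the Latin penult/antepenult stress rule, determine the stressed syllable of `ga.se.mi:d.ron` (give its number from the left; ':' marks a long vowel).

Classical Latin: stress the penult if heavy (long vowel or closed), else the antepenult.
Weights: 2 se L, 3 mi:d H, 4 ron H.
The penult (syllable 3, mi:d) is heavy, so it takes stress.
Stress on syllable 3: ga.se.ˈmi:d.ron.

3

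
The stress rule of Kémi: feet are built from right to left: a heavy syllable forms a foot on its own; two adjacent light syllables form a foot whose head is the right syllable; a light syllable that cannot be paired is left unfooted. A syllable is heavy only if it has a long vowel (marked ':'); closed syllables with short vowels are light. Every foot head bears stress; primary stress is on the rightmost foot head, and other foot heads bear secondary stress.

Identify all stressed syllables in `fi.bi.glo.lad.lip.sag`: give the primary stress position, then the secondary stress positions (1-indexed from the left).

Weights: 1 fi L, 2 bi L, 3 glo L, 4 lad L, 5 lip L, 6 sag L.
Parse right to left (heavy = foot alone; LL = one foot; stranded L unfooted): (fi.ˈbi) (glo.ˈlad) (lip.ˈsag).
Foot heads: 2, 4, 6.
Primary stress on the rightmost head = syllable 6.
Secondary stress on 2, 4: fi.ˌbi.glo.ˌlad.lip.ˈsag.

primary 6, secondary 2, 4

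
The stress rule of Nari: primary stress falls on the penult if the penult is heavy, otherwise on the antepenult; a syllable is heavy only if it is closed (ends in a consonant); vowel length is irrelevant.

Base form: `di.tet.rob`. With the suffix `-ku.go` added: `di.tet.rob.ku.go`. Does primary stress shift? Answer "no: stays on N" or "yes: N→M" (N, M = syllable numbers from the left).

Base `di.tet.rob` (3 syllables):
  Weights: 1 di L, 2 tet H, 3 rob H.
  The penult (syllable 2, tet) is heavy, so it takes stress.
  → primary stress on syllable 2.
Suffixed `di.tet.rob.ku.go` (5 syllables):
  Weights: 3 rob H, 4 ku L, 5 go L.
  The penult (syllable 4, ku) is light, so stress falls on the antepenult (syllable 3, rob).
  → primary stress on syllable 3.

yes: 2→3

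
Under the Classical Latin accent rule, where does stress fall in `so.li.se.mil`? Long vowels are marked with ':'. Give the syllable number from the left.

2

Classical Latin: stress the penult if heavy (long vowel or closed), else the antepenult.
Weights: 2 li L, 3 se L, 4 mil H.
The penult (syllable 3, se) is light, so stress falls on the antepenult (syllable 2, li).
Stress on syllable 2: so.ˈli.se.mil.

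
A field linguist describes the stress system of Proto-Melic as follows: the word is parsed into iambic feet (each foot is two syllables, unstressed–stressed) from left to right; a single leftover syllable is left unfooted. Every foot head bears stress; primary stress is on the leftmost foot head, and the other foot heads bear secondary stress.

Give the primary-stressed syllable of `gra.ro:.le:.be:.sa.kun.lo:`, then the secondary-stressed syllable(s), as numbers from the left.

Parse left to right into iambic (σˈσ) feet: (gra.ˈro:) (le:.ˈbe:) (sa.ˈkun) lo:. Syllable 7 is left unfooted.
Foot heads (stressed positions): 2, 4, 6.
End Rule Leftmost: primary stress on the leftmost head = syllable 2.
Secondary stress on 4, 6: gra.ˈro:.le:.ˌbe:.sa.ˌkun.lo:.

primary 2, secondary 4, 6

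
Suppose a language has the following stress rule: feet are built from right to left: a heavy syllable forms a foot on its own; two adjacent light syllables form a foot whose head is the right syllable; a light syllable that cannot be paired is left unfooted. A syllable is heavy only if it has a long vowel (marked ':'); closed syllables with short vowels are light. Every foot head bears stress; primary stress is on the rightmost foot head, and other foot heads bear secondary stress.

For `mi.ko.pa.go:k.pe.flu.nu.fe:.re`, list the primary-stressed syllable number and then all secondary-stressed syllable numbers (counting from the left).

Weights: 1 mi L, 2 ko L, 3 pa L, 4 go:k H, 5 pe L, 6 flu L, 7 nu L, 8 fe: H, 9 re L.
Parse right to left (heavy = foot alone; LL = one foot; stranded L unfooted): mi (ko.ˈpa) (ˈgo:k) pe (flu.ˈnu) (ˈfe:) re.
Foot heads: 3, 4, 7, 8.
Primary stress on the rightmost head = syllable 8.
Secondary stress on 3, 4, 7: mi.ko.ˌpa.ˌgo:k.pe.flu.ˌnu.ˈfe:.re.

primary 8, secondary 3, 4, 7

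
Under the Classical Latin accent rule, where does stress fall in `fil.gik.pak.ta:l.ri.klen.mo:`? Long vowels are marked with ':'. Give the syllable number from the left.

6

Classical Latin: stress the penult if heavy (long vowel or closed), else the antepenult.
Weights: 5 ri L, 6 klen H, 7 mo: H.
The penult (syllable 6, klen) is heavy, so it takes stress.
Stress on syllable 6: fil.gik.pak.ta:l.ri.ˈklen.mo:.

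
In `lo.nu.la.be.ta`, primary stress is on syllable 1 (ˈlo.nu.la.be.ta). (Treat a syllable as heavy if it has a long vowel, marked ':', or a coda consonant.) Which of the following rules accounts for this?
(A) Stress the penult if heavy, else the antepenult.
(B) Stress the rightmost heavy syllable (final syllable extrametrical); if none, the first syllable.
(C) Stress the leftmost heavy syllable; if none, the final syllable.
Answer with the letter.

Rule A → syllable 3 (observed: 1).
Rule B → syllable 1 ✓.
Rule C → syllable 5 (observed: 1).

B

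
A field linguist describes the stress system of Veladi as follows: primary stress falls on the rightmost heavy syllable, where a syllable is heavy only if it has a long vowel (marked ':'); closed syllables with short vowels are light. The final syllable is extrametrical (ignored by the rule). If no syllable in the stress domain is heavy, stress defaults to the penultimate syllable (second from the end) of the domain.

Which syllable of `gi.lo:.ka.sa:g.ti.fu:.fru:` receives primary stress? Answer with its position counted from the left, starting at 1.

The final syllable (7, fru:) is extrametrical; the stress domain is syllables 1–6.
Weights: 1 gi L, 2 lo: H, 3 ka L, 4 sa:g H, 5 ti L, 6 fu: H.
Heavy syllables in the domain: 2, 4, 6. The rightmost is syllable 6 (fu:).
Primary stress: syllable 6 → gi.lo:.ka.sa:g.ti.ˈfu:.fru:.

6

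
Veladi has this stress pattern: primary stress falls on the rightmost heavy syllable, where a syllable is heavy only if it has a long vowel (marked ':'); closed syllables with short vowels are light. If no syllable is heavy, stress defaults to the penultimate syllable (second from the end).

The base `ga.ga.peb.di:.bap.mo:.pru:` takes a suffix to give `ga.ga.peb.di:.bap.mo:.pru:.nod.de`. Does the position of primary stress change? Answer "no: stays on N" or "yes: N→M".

Base `ga.ga.peb.di:.bap.mo:.pru:` (7 syllables):
  Weights: 1 ga L, 2 ga L, 3 peb L, 4 di: H, 5 bap L, 6 mo: H, 7 pru: H.
  Heavy syllables in the domain: 4, 6, 7. The rightmost is syllable 7 (pru:).
  → primary stress on syllable 7.
Suffixed `ga.ga.peb.di:.bap.mo:.pru:.nod.de` (9 syllables):
  Weights: 1 ga L, 2 ga L, 3 peb L, 4 di: H, 5 bap L, 6 mo: H, 7 pru: H, 8 nod L, 9 de L.
  Heavy syllables in the domain: 4, 6, 7. The rightmost is syllable 7 (pru:).
  → primary stress on syllable 7.

no: stays on 7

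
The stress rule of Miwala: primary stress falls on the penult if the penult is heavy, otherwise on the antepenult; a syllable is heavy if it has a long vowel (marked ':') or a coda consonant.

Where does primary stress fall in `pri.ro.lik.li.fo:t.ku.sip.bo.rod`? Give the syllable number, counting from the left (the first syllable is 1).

7

Weights: 7 sip H, 8 bo L, 9 rod H.
The penult (syllable 8, bo) is light, so stress falls on the antepenult (syllable 7, sip).
Primary stress: syllable 7 → pri.ro.lik.li.fo:t.ku.ˈsip.bo.rod.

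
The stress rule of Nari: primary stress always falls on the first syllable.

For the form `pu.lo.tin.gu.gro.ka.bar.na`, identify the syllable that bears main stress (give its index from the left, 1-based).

1

The word has 8 syllables; the first syllable is syllable 1 (pu).
Primary stress: syllable 1 → ˈpu.lo.tin.gu.gro.ka.bar.na.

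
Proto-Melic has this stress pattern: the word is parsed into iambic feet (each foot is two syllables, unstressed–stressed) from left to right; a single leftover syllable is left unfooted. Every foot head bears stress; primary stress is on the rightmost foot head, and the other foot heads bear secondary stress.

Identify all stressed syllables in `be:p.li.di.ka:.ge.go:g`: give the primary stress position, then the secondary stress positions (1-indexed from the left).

Parse left to right into iambic (σˈσ) feet: (be:p.ˈli) (di.ˈka:) (ge.ˈgo:g).
Foot heads (stressed positions): 2, 4, 6.
End Rule Rightmost: primary stress on the rightmost head = syllable 6.
Secondary stress on 2, 4: be:p.ˌli.di.ˌka:.ge.ˈgo:g.

primary 6, secondary 2, 4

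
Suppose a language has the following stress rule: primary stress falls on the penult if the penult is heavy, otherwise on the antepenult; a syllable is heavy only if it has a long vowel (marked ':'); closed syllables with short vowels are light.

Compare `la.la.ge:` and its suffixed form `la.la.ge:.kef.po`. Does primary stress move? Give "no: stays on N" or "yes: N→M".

Base `la.la.ge:` (3 syllables):
  Weights: 1 la L, 2 la L, 3 ge: H.
  The penult (syllable 2, la) is light, so stress falls on the antepenult (syllable 1, la).
  → primary stress on syllable 1.
Suffixed `la.la.ge:.kef.po` (5 syllables):
  Weights: 3 ge: H, 4 kef L, 5 po L.
  The penult (syllable 4, kef) is light, so stress falls on the antepenult (syllable 3, ge:).
  → primary stress on syllable 3.

yes: 1→3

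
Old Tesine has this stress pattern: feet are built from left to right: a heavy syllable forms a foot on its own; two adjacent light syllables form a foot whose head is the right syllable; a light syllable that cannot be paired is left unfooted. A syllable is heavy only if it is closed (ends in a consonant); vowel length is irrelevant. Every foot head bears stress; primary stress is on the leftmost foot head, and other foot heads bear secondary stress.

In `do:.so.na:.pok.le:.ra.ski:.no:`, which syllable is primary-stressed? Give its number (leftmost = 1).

2

Weights: 1 do: L, 2 so L, 3 na: L, 4 pok H, 5 le: L, 6 ra L, 7 ski: L, 8 no: L.
Parse left to right (heavy = foot alone; LL = one foot; stranded L unfooted): (do:.ˈso) na: (ˈpok) (le:.ˈra) (ski:.ˈno:).
Foot heads: 2, 4, 6, 8.
Primary stress on the leftmost head = syllable 2.
Primary stress: syllable 2 → do:.ˈso.na:.pok.le:.ra.ski:.no:.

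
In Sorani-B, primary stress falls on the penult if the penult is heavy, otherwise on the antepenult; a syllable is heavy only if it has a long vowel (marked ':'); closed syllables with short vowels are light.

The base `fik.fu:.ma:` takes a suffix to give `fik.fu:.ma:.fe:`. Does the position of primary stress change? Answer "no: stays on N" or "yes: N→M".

yes: 2→3

Base `fik.fu:.ma:` (3 syllables):
  Weights: 1 fik L, 2 fu: H, 3 ma: H.
  The penult (syllable 2, fu:) is heavy, so it takes stress.
  → primary stress on syllable 2.
Suffixed `fik.fu:.ma:.fe:` (4 syllables):
  Weights: 2 fu: H, 3 ma: H, 4 fe: H.
  The penult (syllable 3, ma:) is heavy, so it takes stress.
  → primary stress on syllable 3.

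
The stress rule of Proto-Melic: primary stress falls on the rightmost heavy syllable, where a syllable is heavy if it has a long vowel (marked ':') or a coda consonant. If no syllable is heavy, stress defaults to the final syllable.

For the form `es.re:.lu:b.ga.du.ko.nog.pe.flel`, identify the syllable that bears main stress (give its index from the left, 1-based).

Weights: 1 es H, 2 re: H, 3 lu:b H, 4 ga L, 5 du L, 6 ko L, 7 nog H, 8 pe L, 9 flel H.
Heavy syllables in the domain: 1, 2, 3, 7, 9. The rightmost is syllable 9 (flel).
Primary stress: syllable 9 → es.re:.lu:b.ga.du.ko.nog.pe.ˈflel.

9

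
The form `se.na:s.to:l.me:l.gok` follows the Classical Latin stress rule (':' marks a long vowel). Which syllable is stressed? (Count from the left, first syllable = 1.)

4

Classical Latin: stress the penult if heavy (long vowel or closed), else the antepenult.
Weights: 3 to:l H, 4 me:l H, 5 gok H.
The penult (syllable 4, me:l) is heavy, so it takes stress.
Stress on syllable 4: se.na:s.to:l.ˈme:l.gok.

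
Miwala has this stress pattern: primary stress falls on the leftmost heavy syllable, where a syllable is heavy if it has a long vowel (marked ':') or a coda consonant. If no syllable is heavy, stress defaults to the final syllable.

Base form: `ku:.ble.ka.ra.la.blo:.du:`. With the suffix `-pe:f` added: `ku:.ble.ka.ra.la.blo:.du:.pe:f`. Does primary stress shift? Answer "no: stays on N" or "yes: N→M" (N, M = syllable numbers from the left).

Base `ku:.ble.ka.ra.la.blo:.du:` (7 syllables):
  Weights: 1 ku: H, 2 ble L, 3 ka L, 4 ra L, 5 la L, 6 blo: H, 7 du: H.
  Heavy syllables in the domain: 1, 6, 7. The leftmost is syllable 1 (ku:).
  → primary stress on syllable 1.
Suffixed `ku:.ble.ka.ra.la.blo:.du:.pe:f` (8 syllables):
  Weights: 1 ku: H, 2 ble L, 3 ka L, 4 ra L, 5 la L, 6 blo: H, 7 du: H, 8 pe:f H.
  Heavy syllables in the domain: 1, 6, 7, 8. The leftmost is syllable 1 (ku:).
  → primary stress on syllable 1.

no: stays on 1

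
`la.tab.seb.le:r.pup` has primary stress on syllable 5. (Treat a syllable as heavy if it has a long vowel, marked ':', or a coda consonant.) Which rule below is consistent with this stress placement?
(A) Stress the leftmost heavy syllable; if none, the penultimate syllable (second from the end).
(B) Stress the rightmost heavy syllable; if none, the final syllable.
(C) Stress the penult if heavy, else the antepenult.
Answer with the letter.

B

Rule A → syllable 2 (observed: 5).
Rule B → syllable 5 ✓.
Rule C → syllable 4 (observed: 5).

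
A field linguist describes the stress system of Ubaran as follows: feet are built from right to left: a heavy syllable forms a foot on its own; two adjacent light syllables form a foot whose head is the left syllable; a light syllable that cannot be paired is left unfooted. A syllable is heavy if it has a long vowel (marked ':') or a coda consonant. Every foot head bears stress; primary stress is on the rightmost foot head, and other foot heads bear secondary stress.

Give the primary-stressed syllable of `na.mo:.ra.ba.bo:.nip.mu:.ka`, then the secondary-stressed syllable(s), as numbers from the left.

primary 7, secondary 2, 3, 5, 6

Weights: 1 na L, 2 mo: H, 3 ra L, 4 ba L, 5 bo: H, 6 nip H, 7 mu: H, 8 ka L.
Parse right to left (heavy = foot alone; LL = one foot; stranded L unfooted): na (ˈmo:) (ˈra.ba) (ˈbo:) (ˈnip) (ˈmu:) ka.
Foot heads: 2, 3, 5, 6, 7.
Primary stress on the rightmost head = syllable 7.
Secondary stress on 2, 3, 5, 6: na.ˌmo:.ˌra.ba.ˌbo:.ˌnip.ˈmu:.ka.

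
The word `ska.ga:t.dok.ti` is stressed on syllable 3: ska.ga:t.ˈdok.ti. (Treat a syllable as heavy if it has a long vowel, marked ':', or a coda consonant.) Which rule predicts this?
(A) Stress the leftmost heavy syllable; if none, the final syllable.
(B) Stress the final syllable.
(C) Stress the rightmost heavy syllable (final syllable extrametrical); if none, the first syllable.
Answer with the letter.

Rule A → syllable 2 (observed: 3).
Rule B → syllable 4 (observed: 3).
Rule C → syllable 3 ✓.

C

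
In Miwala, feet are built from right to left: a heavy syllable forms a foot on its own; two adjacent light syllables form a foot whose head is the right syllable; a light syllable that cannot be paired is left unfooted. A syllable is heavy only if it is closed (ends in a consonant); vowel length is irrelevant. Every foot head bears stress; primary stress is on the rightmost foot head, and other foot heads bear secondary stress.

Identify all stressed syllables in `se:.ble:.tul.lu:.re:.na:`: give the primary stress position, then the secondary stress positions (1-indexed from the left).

primary 6, secondary 2, 3

Weights: 1 se: L, 2 ble: L, 3 tul H, 4 lu: L, 5 re: L, 6 na: L.
Parse right to left (heavy = foot alone; LL = one foot; stranded L unfooted): (se:.ˈble:) (ˈtul) lu: (re:.ˈna:).
Foot heads: 2, 3, 6.
Primary stress on the rightmost head = syllable 6.
Secondary stress on 2, 3: se:.ˌble:.ˌtul.lu:.re:.ˈna:.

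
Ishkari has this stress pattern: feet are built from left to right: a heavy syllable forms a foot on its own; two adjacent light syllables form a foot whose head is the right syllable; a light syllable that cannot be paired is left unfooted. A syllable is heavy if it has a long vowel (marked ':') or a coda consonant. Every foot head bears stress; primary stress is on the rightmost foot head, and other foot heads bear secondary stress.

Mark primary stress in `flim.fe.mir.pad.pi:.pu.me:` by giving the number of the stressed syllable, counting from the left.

7

Weights: 1 flim H, 2 fe L, 3 mir H, 4 pad H, 5 pi: H, 6 pu L, 7 me: H.
Parse left to right (heavy = foot alone; LL = one foot; stranded L unfooted): (ˈflim) fe (ˈmir) (ˈpad) (ˈpi:) pu (ˈme:).
Foot heads: 1, 3, 4, 5, 7.
Primary stress on the rightmost head = syllable 7.
Primary stress: syllable 7 → flim.fe.mir.pad.pi:.pu.ˈme:.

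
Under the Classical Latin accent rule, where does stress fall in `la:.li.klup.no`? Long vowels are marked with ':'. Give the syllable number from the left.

Classical Latin: stress the penult if heavy (long vowel or closed), else the antepenult.
Weights: 2 li L, 3 klup H, 4 no L.
The penult (syllable 3, klup) is heavy, so it takes stress.
Stress on syllable 3: la:.li.ˈklup.no.

3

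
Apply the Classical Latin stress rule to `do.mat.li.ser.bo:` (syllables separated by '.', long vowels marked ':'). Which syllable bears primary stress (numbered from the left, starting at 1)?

Classical Latin: stress the penult if heavy (long vowel or closed), else the antepenult.
Weights: 3 li L, 4 ser H, 5 bo: H.
The penult (syllable 4, ser) is heavy, so it takes stress.
Stress on syllable 4: do.mat.li.ˈser.bo:.

4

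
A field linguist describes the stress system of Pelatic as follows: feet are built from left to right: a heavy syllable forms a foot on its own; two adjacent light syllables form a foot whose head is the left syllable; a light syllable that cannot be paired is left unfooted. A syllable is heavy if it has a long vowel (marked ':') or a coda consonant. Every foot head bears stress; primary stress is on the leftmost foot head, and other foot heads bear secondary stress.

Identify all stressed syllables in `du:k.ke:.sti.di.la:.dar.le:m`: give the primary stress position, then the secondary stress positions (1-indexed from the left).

primary 1, secondary 2, 3, 5, 6, 7

Weights: 1 du:k H, 2 ke: H, 3 sti L, 4 di L, 5 la: H, 6 dar H, 7 le:m H.
Parse left to right (heavy = foot alone; LL = one foot; stranded L unfooted): (ˈdu:k) (ˈke:) (ˈsti.di) (ˈla:) (ˈdar) (ˈle:m).
Foot heads: 1, 2, 3, 5, 6, 7.
Primary stress on the leftmost head = syllable 1.
Secondary stress on 2, 3, 5, 6, 7: ˈdu:k.ˌke:.ˌsti.di.ˌla:.ˌdar.ˌle:m.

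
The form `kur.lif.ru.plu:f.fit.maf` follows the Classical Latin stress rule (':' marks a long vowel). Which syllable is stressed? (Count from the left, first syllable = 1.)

Classical Latin: stress the penult if heavy (long vowel or closed), else the antepenult.
Weights: 4 plu:f H, 5 fit H, 6 maf H.
The penult (syllable 5, fit) is heavy, so it takes stress.
Stress on syllable 5: kur.lif.ru.plu:f.ˈfit.maf.

5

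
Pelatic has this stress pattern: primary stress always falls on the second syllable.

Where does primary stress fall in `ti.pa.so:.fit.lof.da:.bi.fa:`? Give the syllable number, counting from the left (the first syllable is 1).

The word has 8 syllables; the second syllable is syllable 2 (pa).
Primary stress: syllable 2 → ti.ˈpa.so:.fit.lof.da:.bi.fa:.

2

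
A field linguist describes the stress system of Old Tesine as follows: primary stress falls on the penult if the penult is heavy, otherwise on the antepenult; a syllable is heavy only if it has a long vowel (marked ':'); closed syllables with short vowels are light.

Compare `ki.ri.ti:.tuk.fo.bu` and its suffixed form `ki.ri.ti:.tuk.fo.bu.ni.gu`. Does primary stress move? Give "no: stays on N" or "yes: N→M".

Base `ki.ri.ti:.tuk.fo.bu` (6 syllables):
  Weights: 4 tuk L, 5 fo L, 6 bu L.
  The penult (syllable 5, fo) is light, so stress falls on the antepenult (syllable 4, tuk).
  → primary stress on syllable 4.
Suffixed `ki.ri.ti:.tuk.fo.bu.ni.gu` (8 syllables):
  Weights: 6 bu L, 7 ni L, 8 gu L.
  The penult (syllable 7, ni) is light, so stress falls on the antepenult (syllable 6, bu).
  → primary stress on syllable 6.

yes: 4→6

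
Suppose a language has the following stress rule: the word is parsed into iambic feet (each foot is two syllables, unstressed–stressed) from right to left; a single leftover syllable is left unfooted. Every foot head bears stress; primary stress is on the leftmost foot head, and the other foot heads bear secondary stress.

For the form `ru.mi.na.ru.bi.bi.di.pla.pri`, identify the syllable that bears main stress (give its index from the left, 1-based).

3

Parse right to left into iambic (σˈσ) feet: ru (mi.ˈna) (ru.ˈbi) (bi.ˈdi) (pla.ˈpri). Syllable 1 is left unfooted.
Foot heads (stressed positions): 3, 5, 7, 9.
End Rule Leftmost: primary stress on the leftmost head = syllable 3.
Primary stress: syllable 3 → ru.mi.ˈna.ru.bi.bi.di.pla.pri.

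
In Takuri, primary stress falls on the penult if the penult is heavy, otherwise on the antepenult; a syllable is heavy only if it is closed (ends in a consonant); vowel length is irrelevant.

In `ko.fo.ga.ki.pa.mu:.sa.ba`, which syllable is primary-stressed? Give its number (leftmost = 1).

Weights: 6 mu: L, 7 sa L, 8 ba L.
The penult (syllable 7, sa) is light, so stress falls on the antepenult (syllable 6, mu:).
Primary stress: syllable 6 → ko.fo.ga.ki.pa.ˈmu:.sa.ba.

6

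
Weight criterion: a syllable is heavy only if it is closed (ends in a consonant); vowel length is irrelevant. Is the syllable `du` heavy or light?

`du`: short vowel, open (no coda). Open (no coda) → light.

light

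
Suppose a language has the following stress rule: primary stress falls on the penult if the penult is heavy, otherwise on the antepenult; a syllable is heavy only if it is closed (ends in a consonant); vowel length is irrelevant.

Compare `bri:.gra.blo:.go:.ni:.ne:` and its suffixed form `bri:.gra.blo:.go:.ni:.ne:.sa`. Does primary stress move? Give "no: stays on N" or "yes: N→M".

Base `bri:.gra.blo:.go:.ni:.ne:` (6 syllables):
  Weights: 4 go: L, 5 ni: L, 6 ne: L.
  The penult (syllable 5, ni:) is light, so stress falls on the antepenult (syllable 4, go:).
  → primary stress on syllable 4.
Suffixed `bri:.gra.blo:.go:.ni:.ne:.sa` (7 syllables):
  Weights: 5 ni: L, 6 ne: L, 7 sa L.
  The penult (syllable 6, ne:) is light, so stress falls on the antepenult (syllable 5, ni:).
  → primary stress on syllable 5.

yes: 4→5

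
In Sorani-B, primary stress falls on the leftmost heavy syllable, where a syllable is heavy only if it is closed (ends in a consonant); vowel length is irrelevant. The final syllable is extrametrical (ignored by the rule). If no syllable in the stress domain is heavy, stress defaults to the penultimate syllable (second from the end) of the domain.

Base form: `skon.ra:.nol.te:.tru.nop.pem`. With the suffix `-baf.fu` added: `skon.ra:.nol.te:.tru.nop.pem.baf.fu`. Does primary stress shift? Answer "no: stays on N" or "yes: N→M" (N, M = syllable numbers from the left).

no: stays on 1

Base `skon.ra:.nol.te:.tru.nop.pem` (7 syllables):
  The final syllable (7, pem) is extrametrical; the stress domain is syllables 1–6.
  Weights: 1 skon H, 2 ra: L, 3 nol H, 4 te: L, 5 tru L, 6 nop H.
  Heavy syllables in the domain: 1, 3, 6. The leftmost is syllable 1 (skon).
  → primary stress on syllable 1.
Suffixed `skon.ra:.nol.te:.tru.nop.pem.baf.fu` (9 syllables):
  The final syllable (9, fu) is extrametrical; the stress domain is syllables 1–8.
  Weights: 1 skon H, 2 ra: L, 3 nol H, 4 te: L, 5 tru L, 6 nop H, 7 pem H, 8 baf H.
  Heavy syllables in the domain: 1, 3, 6, 7, 8. The leftmost is syllable 1 (skon).
  → primary stress on syllable 1.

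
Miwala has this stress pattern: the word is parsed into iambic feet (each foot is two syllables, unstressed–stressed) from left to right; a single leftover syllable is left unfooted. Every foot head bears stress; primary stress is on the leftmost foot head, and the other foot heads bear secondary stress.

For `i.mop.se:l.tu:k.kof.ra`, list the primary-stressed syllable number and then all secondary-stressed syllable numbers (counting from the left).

primary 2, secondary 4, 6

Parse left to right into iambic (σˈσ) feet: (i.ˈmop) (se:l.ˈtu:k) (kof.ˈra).
Foot heads (stressed positions): 2, 4, 6.
End Rule Leftmost: primary stress on the leftmost head = syllable 2.
Secondary stress on 4, 6: i.ˈmop.se:l.ˌtu:k.kof.ˌra.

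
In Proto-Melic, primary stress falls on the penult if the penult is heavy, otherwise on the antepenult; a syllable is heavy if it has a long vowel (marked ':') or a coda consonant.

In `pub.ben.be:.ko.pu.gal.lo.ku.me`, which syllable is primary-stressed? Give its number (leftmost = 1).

Weights: 7 lo L, 8 ku L, 9 me L.
The penult (syllable 8, ku) is light, so stress falls on the antepenult (syllable 7, lo).
Primary stress: syllable 7 → pub.ben.be:.ko.pu.gal.ˈlo.ku.me.

7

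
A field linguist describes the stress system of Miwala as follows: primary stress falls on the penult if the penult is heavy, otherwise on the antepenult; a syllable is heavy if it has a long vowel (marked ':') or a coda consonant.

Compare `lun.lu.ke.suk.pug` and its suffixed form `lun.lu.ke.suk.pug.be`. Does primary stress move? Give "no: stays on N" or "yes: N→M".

Base `lun.lu.ke.suk.pug` (5 syllables):
  Weights: 3 ke L, 4 suk H, 5 pug H.
  The penult (syllable 4, suk) is heavy, so it takes stress.
  → primary stress on syllable 4.
Suffixed `lun.lu.ke.suk.pug.be` (6 syllables):
  Weights: 4 suk H, 5 pug H, 6 be L.
  The penult (syllable 5, pug) is heavy, so it takes stress.
  → primary stress on syllable 5.

yes: 4→5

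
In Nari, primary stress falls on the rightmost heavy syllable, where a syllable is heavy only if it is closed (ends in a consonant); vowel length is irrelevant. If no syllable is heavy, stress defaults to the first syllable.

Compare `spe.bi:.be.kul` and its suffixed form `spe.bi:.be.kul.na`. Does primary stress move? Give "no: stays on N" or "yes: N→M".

Base `spe.bi:.be.kul` (4 syllables):
  Weights: 1 spe L, 2 bi: L, 3 be L, 4 kul H.
  Heavy syllables in the domain: 4. The rightmost is syllable 4 (kul).
  → primary stress on syllable 4.
Suffixed `spe.bi:.be.kul.na` (5 syllables):
  Weights: 1 spe L, 2 bi: L, 3 be L, 4 kul H, 5 na L.
  Heavy syllables in the domain: 4. The rightmost is syllable 4 (kul).
  → primary stress on syllable 4.

no: stays on 4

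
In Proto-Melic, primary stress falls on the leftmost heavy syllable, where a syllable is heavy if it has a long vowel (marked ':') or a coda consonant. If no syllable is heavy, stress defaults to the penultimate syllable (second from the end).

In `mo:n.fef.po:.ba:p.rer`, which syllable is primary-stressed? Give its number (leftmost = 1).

Weights: 1 mo:n H, 2 fef H, 3 po: H, 4 ba:p H, 5 rer H.
Heavy syllables in the domain: 1, 2, 3, 4, 5. The leftmost is syllable 1 (mo:n).
Primary stress: syllable 1 → ˈmo:n.fef.po:.ba:p.rer.

1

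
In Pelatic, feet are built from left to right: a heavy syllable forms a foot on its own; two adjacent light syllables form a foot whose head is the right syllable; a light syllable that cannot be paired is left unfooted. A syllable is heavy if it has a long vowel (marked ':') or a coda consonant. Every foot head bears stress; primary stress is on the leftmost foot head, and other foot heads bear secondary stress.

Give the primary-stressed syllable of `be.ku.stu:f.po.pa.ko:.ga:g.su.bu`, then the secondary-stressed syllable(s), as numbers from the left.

Weights: 1 be L, 2 ku L, 3 stu:f H, 4 po L, 5 pa L, 6 ko: H, 7 ga:g H, 8 su L, 9 bu L.
Parse left to right (heavy = foot alone; LL = one foot; stranded L unfooted): (be.ˈku) (ˈstu:f) (po.ˈpa) (ˈko:) (ˈga:g) (su.ˈbu).
Foot heads: 2, 3, 5, 6, 7, 9.
Primary stress on the leftmost head = syllable 2.
Secondary stress on 3, 5, 6, 7, 9: be.ˈku.ˌstu:f.po.ˌpa.ˌko:.ˌga:g.su.ˌbu.

primary 2, secondary 3, 5, 6, 7, 9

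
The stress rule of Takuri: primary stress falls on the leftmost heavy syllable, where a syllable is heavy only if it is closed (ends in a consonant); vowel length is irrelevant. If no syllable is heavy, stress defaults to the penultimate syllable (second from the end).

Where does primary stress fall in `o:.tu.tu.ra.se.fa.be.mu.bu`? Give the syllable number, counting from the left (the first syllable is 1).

Weights: 1 o: L, 2 tu L, 3 tu L, 4 ra L, 5 se L, 6 fa L, 7 be L, 8 mu L, 9 bu L.
No heavy syllable in the domain; default to the penultimate syllable (second from the end) = syllable 8.
Primary stress: syllable 8 → o:.tu.tu.ra.se.fa.be.ˈmu.bu.

8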